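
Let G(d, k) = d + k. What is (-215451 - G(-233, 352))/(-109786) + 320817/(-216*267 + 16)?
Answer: -11396155621/3164910808 ≈ -3.6008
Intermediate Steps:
(-215451 - G(-233, 352))/(-109786) + 320817/(-216*267 + 16) = (-215451 - (-233 + 352))/(-109786) + 320817/(-216*267 + 16) = (-215451 - 1*119)*(-1/109786) + 320817/(-57672 + 16) = (-215451 - 119)*(-1/109786) + 320817/(-57656) = -215570*(-1/109786) + 320817*(-1/57656) = 107785/54893 - 320817/57656 = -11396155621/3164910808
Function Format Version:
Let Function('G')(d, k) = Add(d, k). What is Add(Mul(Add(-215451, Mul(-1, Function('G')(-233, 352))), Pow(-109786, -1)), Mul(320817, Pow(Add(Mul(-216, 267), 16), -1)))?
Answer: Rational(-11396155621, 3164910808) ≈ -3.6008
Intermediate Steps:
Add(Mul(Add(-215451, Mul(-1, Function('G')(-233, 352))), Pow(-109786, -1)), Mul(320817, Pow(Add(Mul(-216, 267), 16), -1))) = Add(Mul(Add(-215451, Mul(-1, Add(-233, 352))), Pow(-109786, -1)), Mul(320817, Pow(Add(Mul(-216, 267), 16), -1))) = Add(Mul(Add(-215451, Mul(-1, 119)), Rational(-1, 109786)), Mul(320817, Pow(Add(-57672, 16), -1))) = Add(Mul(Add(-215451, -119), Rational(-1, 109786)), Mul(320817, Pow(-57656, -1))) = Add(Mul(-215570, Rational(-1, 109786)), Mul(320817, Rational(-1, 57656))) = Add(Rational(107785, 54893), Rational(-320817, 57656)) = Rational(-11396155621, 3164910808)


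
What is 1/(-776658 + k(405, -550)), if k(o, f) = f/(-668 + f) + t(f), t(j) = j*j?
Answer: -609/288761947 ≈ -2.1090e-6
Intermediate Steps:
t(j) = j²
k(o, f) = f² + f/(-668 + f) (k(o, f) = f/(-668 + f) + f² = f² + f/(-668 + f))
1/(-776658 + k(405, -550)) = 1/(-776658 - 550*(1 + (-550)² - 668*(-550))/(-668 - 550)) = 1/(-776658 - 550*(1 + 302500 + 367400)/(-1218)) = 1/(-776658 - 550*(-1/1218)*669901) = 1/(-776658 + 184222775/609) = 1/(-288761947/609) = -609/288761947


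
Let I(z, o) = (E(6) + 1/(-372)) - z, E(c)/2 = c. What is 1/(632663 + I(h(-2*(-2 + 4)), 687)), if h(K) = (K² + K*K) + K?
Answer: 372/235344683 ≈ 1.5807e-6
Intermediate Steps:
E(c) = 2*c
h(K) = K + 2*K² (h(K) = (K² + K²) + K = 2*K² + K = K + 2*K²)
I(z, o) = 4463/372 - z (I(z, o) = (2*6 + 1/(-372)) - z = (12 - 1/372) - z = 4463/372 - z)
1/(632663 + I(h(-2*(-2 + 4)), 687)) = 1/(632663 + (4463/372 - (-2*(-2 + 4))*(1 + 2*(-2*(-2 + 4))))) = 1/(632663 + (4463/372 - (-2*2)*(1 + 2*(-2*2)))) = 1/(632663 + (4463/372 - (-4)*(1 + 2*(-4)))) = 1/(632663 + (4463/372 - (-4)*(1 - 8))) = 1/(632663 + (4463/372 - (-4)*(-7))) = 1/(632663 + (4463/372 - 1*28)) = 1/(632663 + (4463/372 - 28)) = 1/(632663 - 5953/372) = 1/(235344683/372) = 372/235344683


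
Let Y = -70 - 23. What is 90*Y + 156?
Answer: -8214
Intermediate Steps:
Y = -93
90*Y + 156 = 90*(-93) + 156 = -8370 + 156 = -8214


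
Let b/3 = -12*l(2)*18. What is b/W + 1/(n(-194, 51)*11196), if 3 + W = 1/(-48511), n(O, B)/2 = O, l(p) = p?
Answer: 136555704845377/316103340816 ≈ 432.00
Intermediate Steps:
n(O, B) = 2*O
W = -145534/48511 (W = -3 + 1/(-48511) = -3 - 1/48511 = -145534/48511 ≈ -3.0000)
b = -1296 (b = 3*(-12*2*18) = 3*(-24*18) = 3*(-432) = -1296)
b/W + 1/(n(-194, 51)*11196) = -1296/(-145534/48511) + 1/((2*(-194))*11196) = -1296*(-48511/145534) + (1/11196)/(-388) = 31435128/72767 - 1/388*1/11196 = 31435128/72767 - 1/4344048 = 136555704845377/316103340816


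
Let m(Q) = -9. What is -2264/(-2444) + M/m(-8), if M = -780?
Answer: 160558/1833 ≈ 87.593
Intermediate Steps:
-2264/(-2444) + M/m(-8) = -2264/(-2444) - 780/(-9) = -2264*(-1/2444) - 780*(-⅑) = 566/611 + 260/3 = 160558/1833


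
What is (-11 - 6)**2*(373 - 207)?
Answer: 47974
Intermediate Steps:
(-11 - 6)**2*(373 - 207) = (-17)**2*166 = 289*166 = 47974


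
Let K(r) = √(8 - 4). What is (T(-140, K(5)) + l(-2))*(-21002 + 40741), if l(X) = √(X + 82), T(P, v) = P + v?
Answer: -2723982 + 78956*√5 ≈ -2.5474e+6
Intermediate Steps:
K(r) = 2 (K(r) = √4 = 2)
l(X) = √(82 + X)
(T(-140, K(5)) + l(-2))*(-21002 + 40741) = ((-140 + 2) + √(82 - 2))*(-21002 + 40741) = (-138 + √80)*19739 = (-138 + 4*√5)*19739 = -2723982 + 78956*√5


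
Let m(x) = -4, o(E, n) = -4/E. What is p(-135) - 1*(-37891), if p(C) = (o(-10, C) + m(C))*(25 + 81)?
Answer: 187547/5 ≈ 37509.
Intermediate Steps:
p(C) = -1908/5 (p(C) = (-4/(-10) - 4)*(25 + 81) = (-4*(-1/10) - 4)*106 = (2/5 - 4)*106 = -18/5*106 = -1908/5)
p(-135) - 1*(-37891) = -1908/5 - 1*(-37891) = -1908/5 + 37891 = 187547/5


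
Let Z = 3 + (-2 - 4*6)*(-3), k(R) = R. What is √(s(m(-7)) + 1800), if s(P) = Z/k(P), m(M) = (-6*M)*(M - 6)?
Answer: 3*√6624254/182 ≈ 42.425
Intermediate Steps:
m(M) = -6*M*(-6 + M) (m(M) = (-6*M)*(-6 + M) = -6*M*(-6 + M))
Z = 81 (Z = 3 + (-2 - 24)*(-3) = 3 - 26*(-3) = 3 + 78 = 81)
s(P) = 81/P
√(s(m(-7)) + 1800) = √(81/((6*(-7)*(6 - 1*(-7)))) + 1800) = √(81/((6*(-7)*(6 + 7))) + 1800) = √(81/((6*(-7)*13)) + 1800) = √(81/(-546) + 1800) = √(81*(-1/546) + 1800) = √(-27/182 + 1800) = √(327573/182) = 3*√6624254/182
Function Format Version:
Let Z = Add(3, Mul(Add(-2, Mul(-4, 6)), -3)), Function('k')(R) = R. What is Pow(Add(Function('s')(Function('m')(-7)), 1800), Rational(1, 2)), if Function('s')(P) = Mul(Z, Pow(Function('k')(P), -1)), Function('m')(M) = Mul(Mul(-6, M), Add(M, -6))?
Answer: Mul(Rational(3, 182), Pow(6624254, Rational(1, 2))) ≈ 42.425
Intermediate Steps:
Function('m')(M) = Mul(-6, M, Add(-6, M)) (Function('m')(M) = Mul(Mul(-6, M), Add(-6, M)) = Mul(-6, M, Add(-6, M)))
Z = 81 (Z = Add(3, Mul(Add(-2, -24), -3)) = Add(3, Mul(-26, -3)) = Add(3, 78) = 81)
Function('s')(P) = Mul(81, Pow(P, -1))
Pow(Add(Function('s')(Function('m')(-7)), 1800), Rational(1, 2)) = Pow(Add(Mul(81, Pow(Mul(6, -7, Add(6, Mul(-1, -7))), -1)), 1800), Rational(1, 2)) = Pow(Add(Mul(81, Pow(Mul(6, -7, Add(6, 7)), -1)), 1800), Rational(1, 2)) = Pow(Add(Mul(81, Pow(Mul(6, -7, 13), -1)), 1800), Rational(1, 2)) = Pow(Add(Mul(81, Pow(-546, -1)), 1800), Rational(1, 2)) = Pow(Add(Mul(81, Rational(-1, 546)), 1800), Rational(1, 2)) = Pow(Add(Rational(-27, 182), 1800), Rational(1, 2)) = Pow(Rational(327573, 182), Rational(1, 2)) = Mul(Rational(3, 182), Pow(6624254, Rational(1, 2)))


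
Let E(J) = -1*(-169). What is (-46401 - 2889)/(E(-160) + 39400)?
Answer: -49290/39569 ≈ -1.2457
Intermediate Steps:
E(J) = 169
(-46401 - 2889)/(E(-160) + 39400) = (-46401 - 2889)/(169 + 39400) = -49290/39569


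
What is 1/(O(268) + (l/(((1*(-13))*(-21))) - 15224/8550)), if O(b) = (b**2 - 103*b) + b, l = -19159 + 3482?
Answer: 389025/17283911783 ≈ 2.2508e-5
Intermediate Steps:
l = -15677
O(b) = b**2 - 102*b
1/(O(268) + (l/(((1*(-13))*(-21))) - 15224/8550)) = 1/(268*(-102 + 268) + (-15677/((1*(-13))*(-21)) - 15224/8550)) = 1/(268*166 + (-15677/((-13*(-21))) - 15224*1/8550)) = 1/(44488 + (-15677/273 - 7612/4275)) = 1/(44488 - 23032417/389025) = 1/(17283911783/389025) = 389025/17283911783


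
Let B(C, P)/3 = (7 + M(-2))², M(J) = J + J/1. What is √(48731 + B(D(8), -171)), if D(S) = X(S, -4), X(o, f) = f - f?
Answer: √48758 ≈ 220.81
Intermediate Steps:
X(o, f) = 0
D(S) = 0
M(J) = 2*J (M(J) = J + J*1 = J + J = 2*J)
B(C, P) = 27 (B(C, P) = 3*(7 + 2*(-2))² = 3*(7 - 4)² = 3*3² = 3*9 = 27)
√(48731 + B(D(8), -171)) = √(48731 + 27) = √48758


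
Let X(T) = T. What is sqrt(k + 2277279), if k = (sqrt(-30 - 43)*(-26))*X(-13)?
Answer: sqrt(2277279 + 338*I*sqrt(73)) ≈ 1509.1 + 0.957*I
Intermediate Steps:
k = 338*I*sqrt(73) (k = (sqrt(-30 - 43)*(-26))*(-13) = (sqrt(-73)*(-26))*(-13) = ((I*sqrt(73))*(-26))*(-13) = -26*I*sqrt(73)*(-13) = 338*I*sqrt(73) ≈ 2887.9*I)
sqrt(k + 2277279) = sqrt(338*I*sqrt(73) + 2277279) = sqrt(2277279 + 338*I*sqrt(73))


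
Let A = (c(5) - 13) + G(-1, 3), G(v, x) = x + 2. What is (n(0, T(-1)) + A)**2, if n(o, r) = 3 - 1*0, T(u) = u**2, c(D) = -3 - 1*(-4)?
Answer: 16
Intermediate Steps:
G(v, x) = 2 + x
c(D) = 1 (c(D) = -3 + 4 = 1)
A = -7 (A = (1 - 13) + (2 + 3) = -12 + 5 = -7)
n(o, r) = 3 (n(o, r) = 3 + 0 = 3)
(n(0, T(-1)) + A)**2 = (3 - 7)**2 = (-4)**2 = 16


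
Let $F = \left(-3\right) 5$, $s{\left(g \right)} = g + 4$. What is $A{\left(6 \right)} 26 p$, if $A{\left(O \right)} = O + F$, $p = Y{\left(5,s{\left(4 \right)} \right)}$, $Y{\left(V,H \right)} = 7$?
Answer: $-1638$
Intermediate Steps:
$s{\left(g \right)} = 4 + g$
$p = 7$
$F = -15$
$A{\left(O \right)} = -15 + O$ ($A{\left(O \right)} = O - 15 = -15 + O$)
$A{\left(6 \right)} 26 p = \left(-15 + 6\right) 26 \cdot 7 = \left(-9\right) 26 \cdot 7 = \left(-234\right) 7 = -1638$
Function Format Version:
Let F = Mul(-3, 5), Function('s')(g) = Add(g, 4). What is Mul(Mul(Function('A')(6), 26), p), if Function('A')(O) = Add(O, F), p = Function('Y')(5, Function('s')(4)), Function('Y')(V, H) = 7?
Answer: -1638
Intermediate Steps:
Function('s')(g) = Add(4, g)
p = 7
F = -15
Function('A')(O) = Add(-15, O) (Function('A')(O) = Add(O, -15) = Add(-15, O))
Mul(Mul(Function('A')(6), 26), p) = Mul(Mul(Add(-15, 6), 26), 7) = Mul(Mul(-9, 26), 7) = Mul(-234, 7) = -1638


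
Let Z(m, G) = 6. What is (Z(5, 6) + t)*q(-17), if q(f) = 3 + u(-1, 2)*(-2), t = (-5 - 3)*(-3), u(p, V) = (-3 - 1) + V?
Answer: 210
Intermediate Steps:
u(p, V) = -4 + V
t = 24 (t = -8*(-3) = 24)
q(f) = 7 (q(f) = 3 + (-4 + 2)*(-2) = 3 - 2*(-2) = 3 + 4 = 7)
(Z(5, 6) + t)*q(-17) = (6 + 24)*7 = 30*7 = 210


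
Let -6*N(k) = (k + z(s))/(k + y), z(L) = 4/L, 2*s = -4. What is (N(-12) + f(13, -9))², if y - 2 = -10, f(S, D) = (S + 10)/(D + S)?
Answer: 28561/900 ≈ 31.734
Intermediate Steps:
s = -2 (s = (½)*(-4) = -2)
f(S, D) = (10 + S)/(D + S)
y = -8 (y = 2 - 10 = -8)
N(k) = -(-2 + k)/(6*(-8 + k)) (N(k) = -(k + 4/(-2))/(6*(k - 8)) = -(k + 4*(-½))/(6*(-8 + k)) = -(k - 2)/(6*(-8 + k)) = -(-2 + k)/(6*(-8 + k)))
(N(-12) + f(13, -9))² = ((2 - 1*(-12))/(6*(-8 - 12)) + (10 + 13)/(-9 + 13))² = ((⅙)*(2 + 12)/(-20) + 23/4)² = ((⅙)*(-1/20)*14 + (¼)*23)² = (-7/60 + 23/4)² = (169/30)² = 28561/900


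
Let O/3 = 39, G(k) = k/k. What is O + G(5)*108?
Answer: 225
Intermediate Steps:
G(k) = 1
O = 117 (O = 3*39 = 117)
O + G(5)*108 = 117 + 1*108 = 117 + 108 = 225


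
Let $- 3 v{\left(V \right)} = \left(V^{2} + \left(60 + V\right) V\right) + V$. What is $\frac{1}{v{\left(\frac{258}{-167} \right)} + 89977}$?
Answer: $\frac{27889}{2510200259} \approx 1.111 \cdot 10^{-5}$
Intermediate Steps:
$v{\left(V \right)} = - \frac{V}{3} - \frac{V^{2}}{3} - \frac{V \left(60 + V\right)}{3}$ ($v{\left(V \right)} = - \frac{\left(V^{2} + \left(60 + V\right) V\right) + V}{3} = - \frac{\left(V^{2} + V \left(60 + V\right)\right) + V}{3} = - \frac{V + V^{2} + V \left(60 + V\right)}{3} = - \frac{V}{3} - \frac{V^{2}}{3} - \frac{V \left(60 + V\right)}{3}$)
$\frac{1}{v{\left(\frac{258}{-167} \right)} + 89977} = \frac{1}{- \frac{\frac{258}{-167} \left(61 + 2 \frac{258}{-167}\right)}{3} + 89977} = \frac{1}{- \frac{258 \left(- \frac{1}{167}\right) \left(61 + 2 \cdot 258 \left(- \frac{1}{167}\right)\right)}{3} + 89977} = \frac{1}{\left(- \frac{1}{3}\right) \left(- \frac{258}{167}\right) \left(61 + 2 \left(- \frac{258}{167}\right)\right) + 89977} = \frac{1}{\left(- \frac{1}{3}\right) \left(- \frac{258}{167}\right) \left(61 - \frac{516}{167}\right) + 89977} = \frac{1}{\left(- \frac{1}{3}\right) \left(- \frac{258}{167}\right) \frac{9671}{167} + 89977} = \frac{1}{\frac{831706}{27889} + 89977} = \frac{1}{\frac{2510200259}{27889}} = \frac{27889}{2510200259}$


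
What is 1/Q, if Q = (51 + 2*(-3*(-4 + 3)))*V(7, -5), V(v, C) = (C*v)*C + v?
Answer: 1/10374 ≈ 9.6395e-5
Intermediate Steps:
V(v, C) = v + v*C**2 (V(v, C) = v*C**2 + v = v + v*C**2)
Q = 10374 (Q = (51 + 2*(-3*(-4 + 3)))*(7*(1 + (-5)**2)) = (51 + 2*(-3*(-1)))*(7*(1 + 25)) = (51 + 2*3)*(7*26) = (51 + 6)*182 = 57*182 = 10374)
1/Q = 1/10374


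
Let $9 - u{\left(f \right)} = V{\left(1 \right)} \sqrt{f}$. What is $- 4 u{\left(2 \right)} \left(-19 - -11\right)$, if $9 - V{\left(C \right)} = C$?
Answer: $288 - 256 \sqrt{2} \approx -74.039$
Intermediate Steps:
$V{\left(C \right)} = 9 - C$
$u{\left(f \right)} = 9 - 8 \sqrt{f}$ ($u{\left(f \right)} = 9 - \left(9 - 1\right) \sqrt{f} = 9 - 8 \sqrt{f}$)
$- 4 u{\left(2 \right)} \left(-19 - -11\right) = - 4 \left(9 - 8 \sqrt{2}\right) \left(-19 - -11\right) = - \left(36 - 32 \sqrt{2}\right) \left(-19 + 11\right) = - \left(36 - 32 \sqrt{2}\right) \left(-8\right) = - (-288 + 256 \sqrt{2}) = 288 - 256 \sqrt{2}$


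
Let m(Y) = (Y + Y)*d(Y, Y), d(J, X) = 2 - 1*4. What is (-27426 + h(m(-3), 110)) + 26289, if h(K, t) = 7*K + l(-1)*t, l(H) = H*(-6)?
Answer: -393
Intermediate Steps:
l(H) = -6*H
d(J, X) = -2 (d(J, X) = 2 - 4 = -2)
m(Y) = -4*Y (m(Y) = (Y + Y)*(-2) = (2*Y)*(-2) = -4*Y)
h(K, t) = 6*t + 7*K (h(K, t) = 7*K + (-6*(-1))*t = 7*K + 6*t = 6*t + 7*K)
(-27426 + h(m(-3), 110)) + 26289 = (-27426 + (6*110 + 7*(-4*(-3)))) + 26289 = (-27426 + (660 + 7*12)) + 26289 = (-27426 + (660 + 84)) + 26289 = (-27426 + 744) + 26289 = -26682 + 26289 = -393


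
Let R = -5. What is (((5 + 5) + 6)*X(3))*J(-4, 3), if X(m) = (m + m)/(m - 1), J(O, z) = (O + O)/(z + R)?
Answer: 192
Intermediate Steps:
J(O, z) = 2*O/(-5 + z) (J(O, z) = (O + O)/(z - 5) = (2*O)/(-5 + z) = 2*O/(-5 + z))
X(m) = 2*m/(-1 + m) (X(m) = (2*m)/(-1 + m) = 2*m/(-1 + m))
(((5 + 5) + 6)*X(3))*J(-4, 3) = (((5 + 5) + 6)*(2*3/(-1 + 3)))*(2*(-4)/(-5 + 3)) = ((10 + 6)*(2*3/2))*(2*(-4)/(-2)) = (16*(2*3*(1/2)))*(2*(-4)*(-1/2)) = (16*3)*4 = 48*4 = 192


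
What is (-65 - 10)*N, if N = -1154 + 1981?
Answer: -62025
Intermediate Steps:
N = 827
(-65 - 10)*N = (-65 - 10)*827 = -75*827 = -62025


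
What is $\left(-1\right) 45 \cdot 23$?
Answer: $-1035$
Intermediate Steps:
$\left(-1\right) 45 \cdot 23 = \left(-45\right) 23 = -1035$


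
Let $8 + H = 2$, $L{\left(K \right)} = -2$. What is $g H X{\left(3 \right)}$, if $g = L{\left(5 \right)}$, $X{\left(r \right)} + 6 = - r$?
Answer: $-108$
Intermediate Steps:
$X{\left(r \right)} = -6 - r$
$g = -2$
$H = -6$ ($H = -8 + 2 = -6$)
$g H X{\left(3 \right)} = \left(-2\right) \left(-6\right) \left(-6 - 3\right) = 12 \left(-6 - 3\right) = 12 \left(-9\right) = -108$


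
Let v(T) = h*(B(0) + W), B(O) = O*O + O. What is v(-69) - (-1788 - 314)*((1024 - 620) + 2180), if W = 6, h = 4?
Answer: 5431592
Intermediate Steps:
B(O) = O + O² (B(O) = O² + O = O + O²)
v(T) = 24 (v(T) = 4*(0*(1 + 0) + 6) = 4*(0*1 + 6) = 4*(0 + 6) = 4*6 = 24)
v(-69) - (-1788 - 314)*((1024 - 620) + 2180) = 24 - (-1788 - 314)*((1024 - 620) + 2180) = 24 - (-2102)*(404 + 2180) = 24 - (-2102)*2584 = 24 - 1*(-5431568) = 24 + 5431568 = 5431592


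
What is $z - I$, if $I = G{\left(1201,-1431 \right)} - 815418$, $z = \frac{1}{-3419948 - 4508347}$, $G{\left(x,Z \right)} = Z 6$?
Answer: $\frac{6532946793179}{7928295} \approx 8.24 \cdot 10^{5}$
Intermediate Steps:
$G{\left(x,Z \right)} = 6 Z$
$z = - \frac{1}{7928295}$ ($z = \frac{1}{-7928295} = - \frac{1}{7928295} \approx -1.2613 \cdot 10^{-7}$)
$I = -824004$ ($I = 6 \left(-1431\right) - 815418 = -8586 - 815418 = -824004$)
$z - I = - \frac{1}{7928295} - -824004 = - \frac{1}{7928295} + 824004 = \frac{6532946793179}{7928295}$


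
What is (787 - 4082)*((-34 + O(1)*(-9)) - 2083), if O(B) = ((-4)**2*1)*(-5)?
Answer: 4603115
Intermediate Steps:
O(B) = -80 (O(B) = (16*1)*(-5) = 16*(-5) = -80)
(787 - 4082)*((-34 + O(1)*(-9)) - 2083) = (787 - 4082)*((-34 - 80*(-9)) - 2083) = -3295*((-34 + 720) - 2083) = -3295*(686 - 2083) = -3295*(-1397) = 4603115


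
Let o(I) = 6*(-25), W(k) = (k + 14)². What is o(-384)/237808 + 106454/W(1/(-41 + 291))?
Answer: 791111981724925/1457406446904 ≈ 542.82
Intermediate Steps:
W(k) = (14 + k)²
o(I) = -150
o(-384)/237808 + 106454/W(1/(-41 + 291)) = -150/237808 + 106454/((14 + 1/(-41 + 291))²) = -150*1/237808 + 106454/((14 + 1/250)²) = -75/118904 + 106454/((14 + 1/250)²) = -75/118904 + 106454/((3501/250)²) = -75/118904 + 106454/(12257001/62500) = -75/118904 + 106454*(62500/12257001) = -75/118904 + 6653375000/12257001 = 791111981724925/1457406446904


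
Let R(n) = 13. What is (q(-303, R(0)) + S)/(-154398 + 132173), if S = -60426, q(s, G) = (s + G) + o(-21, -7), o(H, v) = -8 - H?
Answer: 60703/22225 ≈ 2.7313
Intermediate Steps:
q(s, G) = 13 + G + s (q(s, G) = (s + G) + (-8 - 1*(-21)) = (G + s) + (-8 + 21) = (G + s) + 13 = 13 + G + s)
(q(-303, R(0)) + S)/(-154398 + 132173) = ((13 + 13 - 303) - 60426)/(-154398 + 132173) = (-277 - 60426)/(-22225) = -60703*(-1/22225) = 60703/22225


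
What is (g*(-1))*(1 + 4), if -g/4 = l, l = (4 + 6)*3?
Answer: 600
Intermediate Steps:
l = 30 (l = 10*3 = 30)
g = -120 (g = -4*30 = -120)
(g*(-1))*(1 + 4) = (-120*(-1))*(1 + 4) = 120*5 = 600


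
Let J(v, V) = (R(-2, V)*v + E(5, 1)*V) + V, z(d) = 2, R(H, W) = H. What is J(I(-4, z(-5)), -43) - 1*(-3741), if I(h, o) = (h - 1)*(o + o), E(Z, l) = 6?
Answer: 3480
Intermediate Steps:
I(h, o) = 2*o*(-1 + h) (I(h, o) = (-1 + h)*(2*o) = 2*o*(-1 + h))
J(v, V) = -2*v + 7*V (J(v, V) = (-2*v + 6*V) + V = -2*v + 7*V)
J(I(-4, z(-5)), -43) - 1*(-3741) = (-4*2*(-1 - 4) + 7*(-43)) - 1*(-3741) = (-4*2*(-5) - 301) + 3741 = (-2*(-20) - 301) + 3741 = (40 - 301) + 3741 = -261 + 3741 = 3480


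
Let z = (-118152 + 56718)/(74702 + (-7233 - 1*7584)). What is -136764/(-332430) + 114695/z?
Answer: -380548400378779/3403750770 ≈ -1.1180e+5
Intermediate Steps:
z = -61434/59885 (z = -61434/(74702 + (-7233 - 7584)) = -61434/(74702 - 14817) = -61434/59885 ≈ -1.0259)
-136764/(-332430) + 114695/z = -136764/(-332430) + 114695/(-61434/59885) = -136764*(-1/332430) + 114695*(-59885/61434) = 22794/55405 - 6868510075/61434 = -380548400378779/3403750770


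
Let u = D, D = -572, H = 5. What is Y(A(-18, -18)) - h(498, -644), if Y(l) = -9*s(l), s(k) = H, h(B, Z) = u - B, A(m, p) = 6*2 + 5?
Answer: 1025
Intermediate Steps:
A(m, p) = 17 (A(m, p) = 12 + 5 = 17)
u = -572
h(B, Z) = -572 - B
s(k) = 5
Y(l) = -45 (Y(l) = -9*5 = -45)
Y(A(-18, -18)) - h(498, -644) = -45 - (-572 - 1*498) = -45 - (-572 - 498) = -45 - 1*(-1070) = -45 + 1070 = 1025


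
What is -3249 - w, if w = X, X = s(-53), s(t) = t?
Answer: -3196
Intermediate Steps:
X = -53
w = -53
-3249 - w = -3249 - 1*(-53) = -3249 + 53 = -3196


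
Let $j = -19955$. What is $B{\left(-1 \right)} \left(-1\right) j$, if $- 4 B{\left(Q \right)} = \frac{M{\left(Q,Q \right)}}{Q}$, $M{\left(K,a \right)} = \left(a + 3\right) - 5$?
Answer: $- \frac{59865}{4} \approx -14966.0$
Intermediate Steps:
$M{\left(K,a \right)} = -2 + a$ ($M{\left(K,a \right)} = \left(3 + a\right) - 5 = -2 + a$)
$B{\left(Q \right)} = - \frac{-2 + Q}{4 Q}$ ($B{\left(Q \right)} = - \frac{\left(-2 + Q\right) \frac{1}{Q}}{4} = - \frac{\frac{1}{Q} \left(-2 + Q\right)}{4} = - \frac{-2 + Q}{4 Q}$)
$B{\left(-1 \right)} \left(-1\right) j = \frac{2 - -1}{4 \left(-1\right)} \left(-1\right) \left(-19955\right) = \frac{1}{4} \left(-1\right) \left(2 + 1\right) \left(-1\right) \left(-19955\right) = \frac{1}{4} \left(-1\right) 3 \left(-1\right) \left(-19955\right) = \left(- \frac{3}{4}\right) \left(-1\right) \left(-19955\right) = \frac{3}{4} \left(-19955\right) = - \frac{59865}{4}$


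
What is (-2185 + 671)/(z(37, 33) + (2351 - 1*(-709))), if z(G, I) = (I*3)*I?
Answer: -1514/6327 ≈ -0.23929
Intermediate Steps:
z(G, I) = 3*I**2 (z(G, I) = (3*I)*I = 3*I**2)
(-2185 + 671)/(z(37, 33) + (2351 - 1*(-709))) = (-2185 + 671)/(3*33**2 + (2351 - 1*(-709))) = -1514/(3*1089 + (2351 + 709)) = -1514/(3267 + 3060) = -1514/6327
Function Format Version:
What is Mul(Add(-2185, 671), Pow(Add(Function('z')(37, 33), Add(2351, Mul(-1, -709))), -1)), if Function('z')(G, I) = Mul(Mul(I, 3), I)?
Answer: Rational(-1514, 6327) ≈ -0.23929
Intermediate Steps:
Function('z')(G, I) = Mul(3, Pow(I, 2)) (Function('z')(G, I) = Mul(Mul(3, I), I) = Mul(3, Pow(I, 2)))
Mul(Add(-2185, 671), Pow(Add(Function('z')(37, 33), Add(2351, Mul(-1, -709))), -1)) = Mul(Add(-2185, 671), Pow(Add(Mul(3, Pow(33, 2)), Add(2351, Mul(-1, -709))), -1)) = Mul(-1514, Pow(Add(Mul(3, 1089), Add(2351, 709)), -1)) = Mul(-1514, Pow(Add(3267, 3060), -1)) = Mul(-1514, Pow(6327, -1)) = Mul(-1514, Rational(1, 6327)) = Rational(-1514, 6327)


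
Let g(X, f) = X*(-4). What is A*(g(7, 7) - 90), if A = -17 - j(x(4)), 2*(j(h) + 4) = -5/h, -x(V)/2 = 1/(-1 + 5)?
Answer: 2124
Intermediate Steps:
x(V) = -½ (x(V) = -2/(-1 + 5) = -2/4 = -2*¼ = -½)
j(h) = -4 - 5/(2*h) (j(h) = -4 + (-5/h)/2 = -4 - 5/(2*h))
g(X, f) = -4*X
A = -18 (A = -17 - (-4 - 5/(2*(-½))) = -17 - (-4 - 5/2*(-2)) = -17 - (-4 + 5) = -17 - 1*1 = -17 - 1 = -18)
A*(g(7, 7) - 90) = -18*(-4*7 - 90) = -18*(-28 - 90) = -18*(-118) = 2124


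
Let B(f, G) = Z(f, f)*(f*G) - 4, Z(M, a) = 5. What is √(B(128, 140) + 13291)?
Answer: √102887 ≈ 320.76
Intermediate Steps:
B(f, G) = -4 + 5*G*f (B(f, G) = 5*(f*G) - 4 = 5*(G*f) - 4 = 5*G*f - 4 = -4 + 5*G*f)
√(B(128, 140) + 13291) = √((-4 + 5*140*128) + 13291) = √((-4 + 89600) + 13291) = √(89596 + 13291) = √102887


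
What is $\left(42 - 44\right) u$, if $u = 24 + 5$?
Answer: $-58$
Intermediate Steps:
$u = 29$
$\left(42 - 44\right) u = \left(42 - 44\right) 29 = \left(-2\right) 29 = -58$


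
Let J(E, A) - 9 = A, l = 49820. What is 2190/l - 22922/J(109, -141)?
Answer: 14278289/82203 ≈ 173.70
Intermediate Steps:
J(E, A) = 9 + A
2190/l - 22922/J(109, -141) = 2190/49820 - 22922/(9 - 141) = 2190*(1/49820) - 22922/(-132) = 219/4982 - 22922*(-1/132) = 219/4982 + 11461/66 = 14278289/82203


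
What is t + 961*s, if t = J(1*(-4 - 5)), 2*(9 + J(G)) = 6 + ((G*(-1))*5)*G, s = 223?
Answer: 428189/2 ≈ 2.1409e+5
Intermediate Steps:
J(G) = -6 - 5*G**2/2 (J(G) = -9 + (6 + ((G*(-1))*5)*G)/2 = -9 + (6 + (-G*5)*G)/2 = -9 + (6 + (-5*G)*G)/2 = -9 + (6 - 5*G**2)/2 = -9 + (3 - 5*G**2/2) = -6 - 5*G**2/2)
t = -417/2 (t = -6 - 5*(-4 - 5)**2/2 = -6 - 5*(1*(-9))**2/2 = -6 - 5/2*(-9)**2 = -6 - 5/2*81 = -6 - 405/2 = -417/2 ≈ -208.50)
t + 961*s = -417/2 + 961*223 = -417/2 + 214303 = 428189/2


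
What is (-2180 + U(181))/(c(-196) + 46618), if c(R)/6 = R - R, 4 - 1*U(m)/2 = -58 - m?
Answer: -77/2119 ≈ -0.036338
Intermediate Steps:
U(m) = 124 + 2*m (U(m) = 8 - 2*(-58 - m) = 8 + (116 + 2*m) = 124 + 2*m)
c(R) = 0 (c(R) = 6*(R - R) = 6*0 = 0)
(-2180 + U(181))/(c(-196) + 46618) = (-2180 + (124 + 2*181))/(0 + 46618) = (-2180 + (124 + 362))/46618 = (-2180 + 486)*(1/46618) = -1694*1/46618 = -77/2119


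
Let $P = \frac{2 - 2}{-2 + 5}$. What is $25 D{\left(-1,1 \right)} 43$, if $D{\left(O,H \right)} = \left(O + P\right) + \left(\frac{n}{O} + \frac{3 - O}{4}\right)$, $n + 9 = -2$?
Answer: $11825$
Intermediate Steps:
$n = -11$ ($n = -9 - 2 = -11$)
$P = 0$ ($P = \frac{0}{3} = 0 \cdot \frac{1}{3} = 0$)
$D{\left(O,H \right)} = \frac{3}{4} - \frac{11}{O} + \frac{3 O}{4}$ ($D{\left(O,H \right)} = \left(O + 0\right) + \left(- \frac{11}{O} + \frac{3 - O}{4}\right) = O + \left(- \frac{11}{O} + \left(3 - O\right) \frac{1}{4}\right) = O - \left(- \frac{3}{4} + \frac{11}{O} + \frac{O}{4}\right) = \frac{3}{4} - \frac{11}{O} + \frac{3 O}{4}$)
$25 D{\left(-1,1 \right)} 43 = 25 \frac{-44 + 3 \left(-1\right) \left(1 - 1\right)}{4 \left(-1\right)} 43 = 25 \cdot \frac{1}{4} \left(-1\right) \left(-44 + 3 \left(-1\right) 0\right) 43 = 25 \cdot \frac{1}{4} \left(-1\right) \left(-44 + 0\right) 43 = 25 \cdot \frac{1}{4} \left(-1\right) \left(-44\right) 43 = 25 \cdot 11 \cdot 43 = 275 \cdot 43 = 11825$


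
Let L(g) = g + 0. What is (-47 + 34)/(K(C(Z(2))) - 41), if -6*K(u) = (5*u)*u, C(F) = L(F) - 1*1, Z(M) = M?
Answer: 78/251 ≈ 0.31076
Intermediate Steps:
L(g) = g
C(F) = -1 + F (C(F) = F - 1*1 = F - 1 = -1 + F)
K(u) = -5*u²/6 (K(u) = -5*u*u/6 = -5*u²/6)
(-47 + 34)/(K(C(Z(2))) - 41) = (-47 + 34)/(-5*(-1 + 2)²/6 - 41) = -13/(-⅚*1² - 41) = -13/(-⅚*1 - 41) = -13/(-⅚ - 41) = -13/(-251/6) = -13*(-6/251) = 78/251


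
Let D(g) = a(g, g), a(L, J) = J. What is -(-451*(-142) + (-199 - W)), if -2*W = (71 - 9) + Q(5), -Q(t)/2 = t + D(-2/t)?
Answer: -319347/5 ≈ -63869.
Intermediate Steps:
D(g) = g
Q(t) = -2*t + 4/t (Q(t) = -2*(t - 2/t) = -2*t + 4/t)
W = -132/5 (W = -((71 - 9) + (-2*5 + 4/5))/2 = -(62 + (-10 + 4*(⅕)))/2 = -(62 + (-10 + ⅘))/2 = -(62 - 46/5)/2 = -½*264/5 = -132/5 ≈ -26.400)
-(-451*(-142) + (-199 - W)) = -(-451*(-142) + (-199 - 1*(-132/5))) = -(64042 + (-199 + 132/5)) = -(64042 - 863/5) = -1*319347/5 = -319347/5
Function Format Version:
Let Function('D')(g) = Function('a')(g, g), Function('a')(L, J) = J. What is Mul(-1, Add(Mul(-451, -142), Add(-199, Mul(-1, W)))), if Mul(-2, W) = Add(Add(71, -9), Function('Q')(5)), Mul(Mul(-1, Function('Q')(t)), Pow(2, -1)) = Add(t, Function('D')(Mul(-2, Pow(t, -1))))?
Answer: Rational(-319347, 5) ≈ -63869.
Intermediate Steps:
Function('D')(g) = g
Function('Q')(t) = Add(Mul(-2, t), Mul(4, Pow(t, -1))) (Function('Q')(t) = Mul(-2, Add(t, Mul(-2, Pow(t, -1)))) = Add(Mul(-2, t), Mul(4, Pow(t, -1))))
W = Rational(-132, 5) (W = Mul(Rational(-1, 2), Add(Add(71, -9), Add(Mul(-2, 5), Mul(4, Pow(5, -1))))) = Mul(Rational(-1, 2), Add(62, Add(-10, Mul(4, Rational(1, 5))))) = Mul(Rational(-1, 2), Add(62, Add(-10, Rational(4, 5)))) = Mul(Rational(-1, 2), Add(62, Rational(-46, 5))) = Mul(Rational(-1, 2), Rational(264, 5)) = Rational(-132, 5) ≈ -26.400)
Mul(-1, Add(Mul(-451, -142), Add(-199, Mul(-1, W)))) = Mul(-1, Add(Mul(-451, -142), Add(-199, Mul(-1, Rational(-132, 5))))) = Mul(-1, Add(64042, Add(-199, Rational(132, 5)))) = Mul(-1, Add(64042, Rational(-863, 5))) = Mul(-1, Rational(319347, 5)) = Rational(-319347, 5)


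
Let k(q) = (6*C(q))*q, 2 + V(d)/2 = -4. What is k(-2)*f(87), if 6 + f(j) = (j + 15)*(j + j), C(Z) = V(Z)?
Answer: 2554848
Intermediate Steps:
V(d) = -12 (V(d) = -4 + 2*(-4) = -4 - 8 = -12)
C(Z) = -12
k(q) = -72*q (k(q) = (6*(-12))*q = -72*q)
f(j) = -6 + 2*j*(15 + j) (f(j) = -6 + (j + 15)*(j + j) = -6 + (15 + j)*(2*j) = -6 + 2*j*(15 + j))
k(-2)*f(87) = (-72*(-2))*(-6 + 2*87**2 + 30*87) = 144*(-6 + 2*7569 + 2610) = 144*(-6 + 15138 + 2610) = 144*17742 = 2554848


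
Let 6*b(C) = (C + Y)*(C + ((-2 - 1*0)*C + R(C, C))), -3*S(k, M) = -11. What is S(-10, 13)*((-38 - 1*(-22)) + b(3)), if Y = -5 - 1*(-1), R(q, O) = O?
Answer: -176/3 ≈ -58.667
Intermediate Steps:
S(k, M) = 11/3 (S(k, M) = -1/3*(-11) = 11/3)
Y = -4 (Y = -5 + 1 = -4)
b(C) = 0 (b(C) = ((C - 4)*(C + ((-2 - 1*0)*C + C)))/6 = ((-4 + C)*(C + ((-2 + 0)*C + C)))/6 = ((-4 + C)*(C + (-2*C + C)))/6 = ((-4 + C)*(C - C))/6 = ((-4 + C)*0)/6 = (1/6)*0 = 0)
S(-10, 13)*((-38 - 1*(-22)) + b(3)) = 11*((-38 - 1*(-22)) + 0)/3 = 11*((-38 + 22) + 0)/3 = 11*(-16 + 0)/3 = (11/3)*(-16) = -176/3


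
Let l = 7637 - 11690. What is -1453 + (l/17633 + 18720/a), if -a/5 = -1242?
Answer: -252063382/173811 ≈ -1450.2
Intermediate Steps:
a = 6210 (a = -5*(-1242) = 6210)
l = -4053
-1453 + (l/17633 + 18720/a) = -1453 + (-4053/17633 + 18720/6210) = -1453 + (-4053*1/17633 + 18720*(1/6210)) = -1453 + (-579/2519 + 208/69) = -1453 + 484001/173811 = -252063382/173811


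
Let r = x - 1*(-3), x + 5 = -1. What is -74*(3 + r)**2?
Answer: 0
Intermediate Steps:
x = -6 (x = -5 - 1 = -6)
r = -3 (r = -6 - 1*(-3) = -6 + 3 = -3)
-74*(3 + r)**2 = -74*(3 - 3)**2 = -74*0**2 = -74*0 = 0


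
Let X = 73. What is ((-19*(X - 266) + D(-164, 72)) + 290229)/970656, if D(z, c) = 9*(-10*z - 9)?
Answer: 308575/970656 ≈ 0.31790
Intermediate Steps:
D(z, c) = -81 - 90*z (D(z, c) = 9*(-9 - 10*z) = -81 - 90*z)
((-19*(X - 266) + D(-164, 72)) + 290229)/970656 = ((-19*(73 - 266) + (-81 - 90*(-164))) + 290229)/970656 = ((-19*(-193) + (-81 + 14760)) + 290229)*(1/970656) = ((3667 + 14679) + 290229)*(1/970656) = (18346 + 290229)*(1/970656) = 308575*(1/970656) = 308575/970656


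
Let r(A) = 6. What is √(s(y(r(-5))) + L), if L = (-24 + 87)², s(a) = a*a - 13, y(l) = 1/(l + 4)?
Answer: √395601/10 ≈ 62.897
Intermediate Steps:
y(l) = 1/(4 + l)
s(a) = -13 + a² (s(a) = a² - 13 = -13 + a²)
L = 3969 (L = 63² = 3969)
√(s(y(r(-5))) + L) = √((-13 + (1/(4 + 6))²) + 3969) = √((-13 + (1/10)²) + 3969) = √((-13 + (⅒)²) + 3969) = √((-13 + 1/100) + 3969) = √(-1299/100 + 3969) = √(395601/100) = √395601/10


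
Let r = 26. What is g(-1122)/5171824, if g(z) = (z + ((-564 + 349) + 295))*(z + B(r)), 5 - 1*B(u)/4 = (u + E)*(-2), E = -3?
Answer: 239139/1292956 ≈ 0.18496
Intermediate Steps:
B(u) = -4 + 8*u (B(u) = 20 - 4*(u - 3)*(-2) = 20 - 4*(-3 + u)*(-2) = 20 - 4*(6 - 2*u) = 20 + (-24 + 8*u) = -4 + 8*u)
g(z) = (80 + z)*(204 + z) (g(z) = (z + ((-564 + 349) + 295))*(z + (-4 + 8*26)) = (z + (-215 + 295))*(z + (-4 + 208)) = (z + 80)*(z + 204) = (80 + z)*(204 + z))
g(-1122)/5171824 = (16320 + (-1122)² + 284*(-1122))/5171824 = (16320 + 1258884 - 318648)*(1/5171824) = 956556*(1/5171824) = 239139/1292956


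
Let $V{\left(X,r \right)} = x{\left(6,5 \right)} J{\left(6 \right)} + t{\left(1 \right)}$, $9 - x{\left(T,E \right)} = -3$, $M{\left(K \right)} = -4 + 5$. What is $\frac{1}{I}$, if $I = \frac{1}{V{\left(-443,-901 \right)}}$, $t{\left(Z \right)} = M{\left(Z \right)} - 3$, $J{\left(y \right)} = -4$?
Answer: $-50$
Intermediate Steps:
$M{\left(K \right)} = 1$
$x{\left(T,E \right)} = 12$ ($x{\left(T,E \right)} = 9 - -3 = 9 + 3 = 12$)
$t{\left(Z \right)} = -2$ ($t{\left(Z \right)} = 1 - 3 = -2$)
$V{\left(X,r \right)} = -50$ ($V{\left(X,r \right)} = 12 \left(-4\right) - 2 = -48 - 2 = -50$)
$I = - \frac{1}{50}$ ($I = \frac{1}{-50} = - \frac{1}{50} \approx -0.02$)
$\frac{1}{I} = \frac{1}{- \frac{1}{50}} = -50$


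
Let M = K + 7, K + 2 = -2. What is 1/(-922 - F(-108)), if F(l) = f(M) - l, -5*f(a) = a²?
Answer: -5/5141 ≈ -0.00097257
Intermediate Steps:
K = -4 (K = -2 - 2 = -4)
M = 3 (M = -4 + 7 = 3)
f(a) = -a²/5
F(l) = -9/5 - l (F(l) = -⅕*3² - l = -⅕*9 - l = -9/5 - l)
1/(-922 - F(-108)) = 1/(-922 - (-9/5 - 1*(-108))) = 1/(-922 - (-9/5 + 108)) = 1/(-922 - 1*531/5) = 1/(-922 - 531/5) = 1/(-5141/5) = -5/5141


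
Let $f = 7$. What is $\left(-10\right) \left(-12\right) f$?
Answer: $840$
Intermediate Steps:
$\left(-10\right) \left(-12\right) f = \left(-10\right) \left(-12\right) 7 = 120 \cdot 7 = 840$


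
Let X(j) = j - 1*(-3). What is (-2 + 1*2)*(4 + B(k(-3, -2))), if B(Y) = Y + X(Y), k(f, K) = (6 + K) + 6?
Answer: 0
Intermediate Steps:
X(j) = 3 + j (X(j) = j + 3 = 3 + j)
k(f, K) = 12 + K
B(Y) = 3 + 2*Y (B(Y) = Y + (3 + Y) = 3 + 2*Y)
(-2 + 1*2)*(4 + B(k(-3, -2))) = (-2 + 1*2)*(4 + (3 + 2*(12 - 2))) = (-2 + 2)*(4 + (3 + 2*10)) = 0*(4 + (3 + 20)) = 0*(4 + 23) = 0*27 = 0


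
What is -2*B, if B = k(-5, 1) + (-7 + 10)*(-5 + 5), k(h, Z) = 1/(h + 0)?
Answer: ⅖ ≈ 0.40000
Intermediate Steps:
k(h, Z) = 1/h
B = -⅕ (B = 1/(-5) + (-7 + 10)*(-5 + 5) = -⅕ + 3*0 = -⅕ + 0 = -⅕ ≈ -0.20000)
-2*B = -2*(-⅕) = ⅖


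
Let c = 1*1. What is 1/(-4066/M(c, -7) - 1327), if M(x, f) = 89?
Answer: -89/122169 ≈ -0.00072850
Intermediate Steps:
c = 1
1/(-4066/M(c, -7) - 1327) = 1/(-4066/89 - 1327) = 1/(-122169/89) = -89/122169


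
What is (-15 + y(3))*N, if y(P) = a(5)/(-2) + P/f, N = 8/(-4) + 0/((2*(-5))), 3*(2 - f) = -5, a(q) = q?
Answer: 367/11 ≈ 33.364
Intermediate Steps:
f = 11/3 (f = 2 - ⅓*(-5) = 2 + 5/3 = 11/3 ≈ 3.6667)
N = -2 (N = 8*(-¼) + 0/(-10) = -2 + 0*(-⅒) = -2 + 0 = -2)
y(P) = -5/2 + 3*P/11 (y(P) = 5/(-2) + P/(11/3) = 5*(-½) + P*(3/11) = -5/2 + 3*P/11)
(-15 + y(3))*N = (-15 + (-5/2 + (3/11)*3))*(-2) = (-15 + (-5/2 + 9/11))*(-2) = (-15 - 37/22)*(-2) = -367/22*(-2) = 367/11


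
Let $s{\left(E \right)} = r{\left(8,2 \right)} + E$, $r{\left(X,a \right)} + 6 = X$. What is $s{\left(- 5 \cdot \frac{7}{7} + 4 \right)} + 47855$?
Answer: $47856$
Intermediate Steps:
$r{\left(X,a \right)} = -6 + X$
$s{\left(E \right)} = 2 + E$ ($s{\left(E \right)} = \left(-6 + 8\right) + E = 2 + E$)
$s{\left(- 5 \cdot \frac{7}{7} + 4 \right)} + 47855 = \left(2 + \left(- 5 \cdot \frac{7}{7} + 4\right)\right) + 47855 = \left(2 + \left(- 5 \cdot 7 \cdot \frac{1}{7} + 4\right)\right) + 47855 = \left(2 + \left(\left(-5\right) 1 + 4\right)\right) + 47855 = \left(2 + \left(-5 + 4\right)\right) + 47855 = \left(2 - 1\right) + 47855 = 1 + 47855 = 47856$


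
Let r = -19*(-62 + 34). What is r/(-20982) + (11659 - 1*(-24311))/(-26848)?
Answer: -192251419/140831184 ≈ -1.3651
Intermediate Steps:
r = 532 (r = -19*(-28) = 532)
r/(-20982) + (11659 - 1*(-24311))/(-26848) = 532/(-20982) + (11659 - 1*(-24311))/(-26848) = 532*(-1/20982) + (11659 + 24311)*(-1/26848) = -266/10491 + 35970*(-1/26848) = -266/10491 - 17985/13424 = -192251419/140831184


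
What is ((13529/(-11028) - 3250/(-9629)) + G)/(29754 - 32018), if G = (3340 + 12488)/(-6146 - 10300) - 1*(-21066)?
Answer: -6130993894895935/658966599153888 ≈ -9.3040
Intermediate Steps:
G = 57739268/2741 (G = 15828/(-16446) + 21066 = 15828*(-1/16446) + 21066 = -2638/2741 + 21066 = 57739268/2741 ≈ 21065.)
((13529/(-11028) - 3250/(-9629)) + G)/(29754 - 32018) = ((13529/(-11028) - 3250/(-9629)) + 57739268/2741)/(29754 - 32018) = ((13529*(-1/11028) - 3250*(-1/9629)) + 57739268/2741)/(-2264) = ((-13529/11028 + 3250/9629) + 57739268/2741)*(-1/2264) = (-94429741/106188612 + 57739268/2741)*(-1/2264) = (6130993894895935/291062985492)*(-1/2264) = -6130993894895935/658966599153888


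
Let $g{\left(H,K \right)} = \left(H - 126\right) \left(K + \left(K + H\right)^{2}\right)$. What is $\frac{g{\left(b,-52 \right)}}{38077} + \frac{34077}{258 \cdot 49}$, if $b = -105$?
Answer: $- \frac{23511039455}{160456478} \approx -146.53$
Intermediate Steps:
$g{\left(H,K \right)} = \left(-126 + H\right) \left(K + \left(H + K\right)^{2}\right)$
$\frac{g{\left(b,-52 \right)}}{38077} + \frac{34077}{258 \cdot 49} = \frac{\left(-126\right) \left(-52\right) - 126 \left(-105 - 52\right)^{2} - -5460 - 105 \left(-105 - 52\right)^{2}}{38077} + \frac{34077}{258 \cdot 49} = \left(6552 - 126 \left(-157\right)^{2} + 5460 - 105 \left(-157\right)^{2}\right) \frac{1}{38077} + \frac{34077}{12642} = \left(6552 - 3105774 + 5460 - 2588145\right) \frac{1}{38077} + 34077 \cdot \frac{1}{12642} = \left(6552 - 3105774 + 5460 - 2588145\right) \frac{1}{38077} + \frac{11359}{4214} = \left(-5681907\right) \frac{1}{38077} + \frac{11359}{4214} = - \frac{5681907}{38077} + \frac{11359}{4214} = - \frac{23511039455}{160456478}$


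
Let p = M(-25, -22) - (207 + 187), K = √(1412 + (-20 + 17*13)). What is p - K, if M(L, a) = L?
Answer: -419 - √1613 ≈ -459.16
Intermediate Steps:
K = √1613 (K = √(1412 + (-20 + 221)) = √(1412 + 201) = √1613 ≈ 40.162)
p = -419 (p = -25 - (207 + 187) = -25 - 1*394 = -25 - 394 = -419)
p - K = -419 - √1613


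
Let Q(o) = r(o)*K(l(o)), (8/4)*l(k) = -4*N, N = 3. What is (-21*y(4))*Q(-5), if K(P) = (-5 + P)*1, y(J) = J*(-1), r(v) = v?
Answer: 4620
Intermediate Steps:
l(k) = -6 (l(k) = (-4*3)/2 = (1/2)*(-12) = -6)
y(J) = -J
K(P) = -5 + P
Q(o) = -11*o (Q(o) = o*(-5 - 6) = o*(-11) = -11*o)
(-21*y(4))*Q(-5) = (-(-21)*4)*(-11*(-5)) = -21*(-4)*55 = 84*55 = 4620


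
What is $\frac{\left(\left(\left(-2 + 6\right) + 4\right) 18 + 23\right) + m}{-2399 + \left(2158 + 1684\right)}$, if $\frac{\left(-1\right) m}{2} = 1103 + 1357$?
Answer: $- \frac{4753}{1443} \approx -3.2938$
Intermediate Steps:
$m = -4920$ ($m = - 2 \left(1103 + 1357\right) = \left(-2\right) 2460 = -4920$)
$\frac{\left(\left(\left(-2 + 6\right) + 4\right) 18 + 23\right) + m}{-2399 + \left(2158 + 1684\right)} = \frac{\left(\left(\left(-2 + 6\right) + 4\right) 18 + 23\right) - 4920}{-2399 + \left(2158 + 1684\right)} = \frac{\left(\left(4 + 4\right) 18 + 23\right) - 4920}{-2399 + 3842} = \frac{\left(8 \cdot 18 + 23\right) - 4920}{1443} = \left(\left(144 + 23\right) - 4920\right) \frac{1}{1443} = \left(167 - 4920\right) \frac{1}{1443} = \left(-4753\right) \frac{1}{1443} = - \frac{4753}{1443}$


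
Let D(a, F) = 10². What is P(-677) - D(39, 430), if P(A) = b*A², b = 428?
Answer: 196164712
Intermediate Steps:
D(a, F) = 100
P(A) = 428*A²
P(-677) - D(39, 430) = 428*(-677)² - 1*100 = 428*458329 - 100 = 196164812 - 100 = 196164712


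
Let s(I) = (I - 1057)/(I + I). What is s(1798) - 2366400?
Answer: -8509573659/3596 ≈ -2.3664e+6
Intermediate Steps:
s(I) = (-1057 + I)/(2*I) (s(I) = (-1057 + I)/((2*I)) = (-1057 + I)*(1/(2*I)) = (-1057 + I)/(2*I))
s(1798) - 2366400 = (1/2)*(-1057 + 1798)/1798 - 2366400 = (1/2)*(1/1798)*741 - 2366400 = 741/3596 - 2366400 = -8509573659/3596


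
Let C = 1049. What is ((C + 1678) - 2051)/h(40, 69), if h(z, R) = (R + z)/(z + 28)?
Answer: 45968/109 ≈ 421.72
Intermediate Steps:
h(z, R) = (R + z)/(28 + z)
((C + 1678) - 2051)/h(40, 69) = ((1049 + 1678) - 2051)/(((69 + 40)/(28 + 40))) = (2727 - 2051)/((109/68)) = 676/(((1/68)*109)) = 676/(109/68) = 676*(68/109) = 45968/109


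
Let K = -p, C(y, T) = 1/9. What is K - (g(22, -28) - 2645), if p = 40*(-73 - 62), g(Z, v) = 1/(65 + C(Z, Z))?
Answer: 4714361/586 ≈ 8045.0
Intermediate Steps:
C(y, T) = ⅑
g(Z, v) = 9/586 (g(Z, v) = 1/(65 + ⅑) = 1/(586/9) = 9/586)
p = -5400 (p = 40*(-135) = -5400)
K = 5400 (K = -1*(-5400) = 5400)
K - (g(22, -28) - 2645) = 5400 - (9/586 - 2645) = 5400 - 1*(-1549961/586) = 5400 + 1549961/586 = 4714361/586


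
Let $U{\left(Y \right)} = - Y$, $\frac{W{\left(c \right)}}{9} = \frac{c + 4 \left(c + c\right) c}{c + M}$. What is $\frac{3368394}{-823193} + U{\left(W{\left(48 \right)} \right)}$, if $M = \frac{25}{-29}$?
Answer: $- \frac{3975094927638}{1125304831} \approx -3532.5$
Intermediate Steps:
$M = - \frac{25}{29}$ ($M = 25 \left(- \frac{1}{29}\right) = - \frac{25}{29} \approx -0.86207$)
$W{\left(c \right)} = \frac{9 \left(c + 8 c^{2}\right)}{- \frac{25}{29} + c}$ ($W{\left(c \right)} = 9 \frac{c + 4 \left(c + c\right) c}{c - \frac{25}{29}} = 9 \frac{c + 4 \cdot 2 c c}{- \frac{25}{29} + c} = 9 \frac{c + 8 c c}{- \frac{25}{29} + c} = 9 \frac{c + 8 c^{2}}{- \frac{25}{29} + c} = \frac{9 \left(c + 8 c^{2}\right)}{- \frac{25}{29} + c}$)
$\frac{3368394}{-823193} + U{\left(W{\left(48 \right)} \right)} = \frac{3368394}{-823193} - 261 \cdot 48 \frac{1}{-25 + 29 \cdot 48} \left(1 + 8 \cdot 48\right) = 3368394 \left(- \frac{1}{823193}\right) - 261 \cdot 48 \frac{1}{-25 + 1392} \left(1 + 384\right) = - \frac{3368394}{823193} - 261 \cdot 48 \cdot \frac{1}{1367} \cdot 385 = - \frac{3368394}{823193} - \frac{4823280}{1367} = - \frac{3975094927638}{1125304831}$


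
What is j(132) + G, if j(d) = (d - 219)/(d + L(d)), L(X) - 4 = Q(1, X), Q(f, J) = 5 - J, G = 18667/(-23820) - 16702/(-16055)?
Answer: -719736269/76486020 ≈ -9.4100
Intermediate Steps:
G = 19628591/76486020 (G = 18667*(-1/23820) - 16702*(-1/16055) = -18667/23820 + 16702/16055 = 19628591/76486020 ≈ 0.25663)
L(X) = 9 - X (L(X) = 4 + (5 - X) = 9 - X)
j(d) = -73/3 + d/9 (j(d) = (d - 219)/(d + (9 - d)) = (-219 + d)/9 = (-219 + d)*(⅑) = -73/3 + d/9)
j(132) + G = (-73/3 + (⅑)*132) + 19628591/76486020 = (-73/3 + 44/3) + 19628591/76486020 = -29/3 + 19628591/76486020 = -719736269/76486020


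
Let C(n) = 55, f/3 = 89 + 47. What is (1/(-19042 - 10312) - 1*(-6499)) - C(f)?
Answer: 189157175/29354 ≈ 6444.0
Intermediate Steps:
f = 408 (f = 3*(89 + 47) = 3*136 = 408)
(1/(-19042 - 10312) - 1*(-6499)) - C(f) = (1/(-19042 - 10312) - 1*(-6499)) - 1*55 = (1/(-29354) + 6499) - 55 = (-1/29354 + 6499) - 55 = 190771645/29354 - 55 = 189157175/29354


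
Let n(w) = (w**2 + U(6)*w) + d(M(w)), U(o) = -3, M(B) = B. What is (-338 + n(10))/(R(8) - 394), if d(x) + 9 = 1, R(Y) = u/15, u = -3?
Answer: 460/657 ≈ 0.70015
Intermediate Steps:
R(Y) = -1/5 (R(Y) = -3/15 = -3*1/15 = -1/5)
d(x) = -8 (d(x) = -9 + 1 = -8)
n(w) = -8 + w**2 - 3*w (n(w) = (w**2 - 3*w) - 8 = -8 + w**2 - 3*w)
(-338 + n(10))/(R(8) - 394) = (-338 + (-8 + 10**2 - 3*10))/(-1/5 - 394) = (-338 + (-8 + 100 - 30))/(-1971/5) = (-338 + 62)*(-5/1971) = -276*(-5/1971) = 460/657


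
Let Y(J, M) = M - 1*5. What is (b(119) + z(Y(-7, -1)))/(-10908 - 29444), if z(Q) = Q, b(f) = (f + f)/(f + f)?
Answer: 5/40352 ≈ 0.00012391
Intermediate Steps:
b(f) = 1 (b(f) = (2*f)/((2*f)) = (2*f)*(1/(2*f)) = 1)
Y(J, M) = -5 + M (Y(J, M) = M - 5 = -5 + M)
(b(119) + z(Y(-7, -1)))/(-10908 - 29444) = (1 + (-5 - 1))/(-10908 - 29444) = (1 - 6)/(-40352) = -5*(-1/40352) = 5/40352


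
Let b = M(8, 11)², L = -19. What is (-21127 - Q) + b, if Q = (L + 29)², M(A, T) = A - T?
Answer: -21218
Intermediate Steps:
b = 9 (b = (8 - 1*11)² = (8 - 11)² = (-3)² = 9)
Q = 100 (Q = (-19 + 29)² = 10² = 100)
(-21127 - Q) + b = (-21127 - 1*100) + 9 = (-21127 - 100) + 9 = -21227 + 9 = -21218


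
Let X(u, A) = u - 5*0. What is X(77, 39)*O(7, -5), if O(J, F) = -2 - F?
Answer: 231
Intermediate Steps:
X(u, A) = u (X(u, A) = u + 0 = u)
X(77, 39)*O(7, -5) = 77*(-2 - 1*(-5)) = 77*(-2 + 5) = 77*3 = 231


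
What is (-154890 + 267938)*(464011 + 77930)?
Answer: 61265346168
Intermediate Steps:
(-154890 + 267938)*(464011 + 77930) = 113048*541941 = 61265346168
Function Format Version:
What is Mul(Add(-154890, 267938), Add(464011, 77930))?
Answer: 61265346168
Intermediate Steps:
Mul(Add(-154890, 267938), Add(464011, 77930)) = Mul(113048, 541941) = 61265346168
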